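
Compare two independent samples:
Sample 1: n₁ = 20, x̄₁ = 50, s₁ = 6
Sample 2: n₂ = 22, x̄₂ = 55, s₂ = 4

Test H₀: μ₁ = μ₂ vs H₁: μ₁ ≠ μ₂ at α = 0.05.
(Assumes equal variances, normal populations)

Answer: t = -3.2047, reject H₀

Derivation:
Pooled variance: s²_p = [19×6² + 21×4²]/(40) = 25.5000
s_p = 5.0498
SE = s_p×√(1/n₁ + 1/n₂) = 5.0498×√(1/20 + 1/22) = 1.5602
t = (x̄₁ - x̄₂)/SE = (50 - 55)/1.5602 = -3.2047
df = 40, t-critical = ±2.021
Decision: reject H₀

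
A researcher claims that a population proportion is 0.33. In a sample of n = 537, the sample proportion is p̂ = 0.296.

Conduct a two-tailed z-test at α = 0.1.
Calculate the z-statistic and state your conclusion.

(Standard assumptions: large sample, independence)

Answer: z = -1.6756, reject H₀

Derivation:
H₀: p = 0.33, H₁: p ≠ 0.33
Standard error: SE = √(p₀(1-p₀)/n) = √(0.33×0.67/537) = 0.020291
z-statistic: z = (p̂ - p₀)/SE = (0.296 - 0.33)/0.020291 = -1.6756
Critical value: z_0.05 = ±1.645
p-value = 0.0938
Decision: reject H₀ at α = 0.1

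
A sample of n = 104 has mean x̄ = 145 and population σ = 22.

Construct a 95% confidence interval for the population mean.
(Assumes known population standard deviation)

Answer: (140.7717, 149.2283)

Derivation:
Confidence level: 95%, α = 0.05
z_0.025 = 1.960
SE = σ/√n = 22/√104 = 2.1573
Margin of error = 1.960 × 2.1573 = 4.2283
CI: x̄ ± margin = 145 ± 4.2283
CI: (140.7717, 149.2283)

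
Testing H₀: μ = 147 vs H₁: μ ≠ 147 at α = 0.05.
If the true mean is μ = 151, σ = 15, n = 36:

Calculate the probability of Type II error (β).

SE = σ/√n = 15/√36 = 2.5000
Critical values: μ₀ ± z_0.025×SE = 147 ± 1.960×2.5000
Acceptance region: (142.1000, 151.9000)
Under H₁ (μ = 151): z_high = (151.9000 - 151)/2.5000 = 0.3600, z_low = (142.1000 - 151)/2.5000 = -3.5600
β = P(not reject | H₁) = Φ(0.3600) - Φ(-3.5600) ≈ 0.6404

Answer: β ≈ 0.6404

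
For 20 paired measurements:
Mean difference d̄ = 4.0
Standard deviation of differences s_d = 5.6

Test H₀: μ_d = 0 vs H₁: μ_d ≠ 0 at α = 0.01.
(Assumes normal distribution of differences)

df = n - 1 = 19
SE = s_d/√n = 5.6/√20 = 1.2522
t = d̄/SE = 4.0/1.2522 = 3.1944
Critical value: t_{0.005,19} = ±2.861
p-value ≈ 0.0048
Decision: reject H₀

Answer: t = 3.1944, reject H₀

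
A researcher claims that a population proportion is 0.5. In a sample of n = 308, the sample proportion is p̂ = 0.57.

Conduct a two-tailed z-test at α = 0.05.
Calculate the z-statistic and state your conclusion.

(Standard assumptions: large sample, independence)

Answer: z = 2.4570, reject H₀

Derivation:
H₀: p = 0.5, H₁: p ≠ 0.5
Standard error: SE = √(p₀(1-p₀)/n) = √(0.5×0.5/308) = 0.028490
z-statistic: z = (p̂ - p₀)/SE = (0.57 - 0.5)/0.028490 = 2.4570
Critical value: z_0.025 = ±1.960
p-value = 0.0140
Decision: reject H₀ at α = 0.05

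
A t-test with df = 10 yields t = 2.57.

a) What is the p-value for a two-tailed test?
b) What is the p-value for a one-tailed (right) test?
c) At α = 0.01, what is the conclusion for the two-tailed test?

Answer: a) 0.0279, b) 0.0139, c) fail to reject H₀

Derivation:
Using t-distribution with df = 10:
a) Two-tailed: p = 2×P(T > 2.57) = 0.0279
b) One-tailed: p = P(T > 2.57) = 0.0139
c) 0.0279 ≥ 0.01, fail to reject H₀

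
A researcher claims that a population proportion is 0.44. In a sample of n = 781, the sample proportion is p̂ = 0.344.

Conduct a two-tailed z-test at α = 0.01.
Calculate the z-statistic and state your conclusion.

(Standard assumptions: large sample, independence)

Answer: z = -5.4048, reject H₀

Derivation:
H₀: p = 0.44, H₁: p ≠ 0.44
Standard error: SE = √(p₀(1-p₀)/n) = √(0.44×0.56/781) = 0.017762
z-statistic: z = (p̂ - p₀)/SE = (0.344 - 0.44)/0.017762 = -5.4048
Critical value: z_0.005 = ±2.576
p-value < 0.0001
Decision: reject H₀ at α = 0.01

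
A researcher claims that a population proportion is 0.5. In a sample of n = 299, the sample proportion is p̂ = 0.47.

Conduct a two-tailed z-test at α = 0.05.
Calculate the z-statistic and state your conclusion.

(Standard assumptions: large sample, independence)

Answer: z = -1.0375, fail to reject H₀

Derivation:
H₀: p = 0.5, H₁: p ≠ 0.5
Standard error: SE = √(p₀(1-p₀)/n) = √(0.5×0.5/299) = 0.028916
z-statistic: z = (p̂ - p₀)/SE = (0.47 - 0.5)/0.028916 = -1.0375
Critical value: z_0.025 = ±1.960
p-value = 0.2995
Decision: fail to reject H₀ at α = 0.05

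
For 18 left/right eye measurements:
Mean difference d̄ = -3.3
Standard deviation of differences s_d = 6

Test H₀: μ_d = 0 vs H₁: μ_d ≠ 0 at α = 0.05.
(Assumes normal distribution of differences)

Answer: t = -2.3335, reject H₀

Derivation:
df = n - 1 = 17
SE = s_d/√n = 6/√18 = 1.4142
t = d̄/SE = -3.3/1.4142 = -2.3335
Critical value: t_{0.025,17} = ±2.110
p-value ≈ 0.0322
Decision: reject H₀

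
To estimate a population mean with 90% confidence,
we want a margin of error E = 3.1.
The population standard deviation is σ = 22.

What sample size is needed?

z_0.05 = 1.645
n = (z×σ/E)² = (1.645×22/3.1)²
n = 136.2868
Round up: n = 137

Answer: n = 137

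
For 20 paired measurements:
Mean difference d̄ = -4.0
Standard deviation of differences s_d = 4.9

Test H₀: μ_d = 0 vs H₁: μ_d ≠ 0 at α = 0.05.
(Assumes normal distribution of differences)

df = n - 1 = 19
SE = s_d/√n = 4.9/√20 = 1.0957
t = d̄/SE = -4.0/1.0957 = -3.6506
Critical value: t_{0.025,19} = ±2.093
p-value ≈ 0.0017
Decision: reject H₀

Answer: t = -3.6506, reject H₀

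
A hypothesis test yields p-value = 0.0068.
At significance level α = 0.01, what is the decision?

Answer: reject H₀

Derivation:
Compare p-value to α:
0.0068 < 0.01
Decision: reject H₀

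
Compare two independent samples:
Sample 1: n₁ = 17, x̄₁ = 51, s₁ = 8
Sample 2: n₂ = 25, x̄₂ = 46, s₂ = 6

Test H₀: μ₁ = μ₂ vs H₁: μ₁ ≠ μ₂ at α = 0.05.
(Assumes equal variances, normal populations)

Pooled variance: s²_p = [16×8² + 24×6²]/(40) = 47.2000
s_p = 6.8702
SE = s_p×√(1/n₁ + 1/n₂) = 6.8702×√(1/17 + 1/25) = 2.1597
t = (x̄₁ - x̄₂)/SE = (51 - 46)/2.1597 = 2.3151
df = 40, t-critical = ±2.021
Decision: reject H₀

Answer: t = 2.3151, reject H₀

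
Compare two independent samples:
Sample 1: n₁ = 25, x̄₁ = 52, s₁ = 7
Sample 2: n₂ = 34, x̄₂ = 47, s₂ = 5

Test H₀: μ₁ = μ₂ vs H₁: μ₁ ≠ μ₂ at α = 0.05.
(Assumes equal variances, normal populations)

Pooled variance: s²_p = [24×7² + 33×5²]/(57) = 35.1053
s_p = 5.9250
SE = s_p×√(1/n₁ + 1/n₂) = 5.9250×√(1/25 + 1/34) = 1.5610
t = (x̄₁ - x̄₂)/SE = (52 - 47)/1.5610 = 3.2031
df = 57, t-critical = ±2.002
Decision: reject H₀

Answer: t = 3.2031, reject H₀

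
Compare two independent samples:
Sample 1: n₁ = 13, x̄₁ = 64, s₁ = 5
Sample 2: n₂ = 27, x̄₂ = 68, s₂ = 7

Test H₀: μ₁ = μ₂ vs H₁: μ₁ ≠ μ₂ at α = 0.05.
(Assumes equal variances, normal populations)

Pooled variance: s²_p = [12×5² + 26×7²]/(38) = 41.4211
s_p = 6.4359
SE = s_p×√(1/n₁ + 1/n₂) = 6.4359×√(1/13 + 1/27) = 2.1726
t = (x̄₁ - x̄₂)/SE = (64 - 68)/2.1726 = -1.8411
df = 38, t-critical = ±2.024
Decision: fail to reject H₀

Answer: t = -1.8411, fail to reject H₀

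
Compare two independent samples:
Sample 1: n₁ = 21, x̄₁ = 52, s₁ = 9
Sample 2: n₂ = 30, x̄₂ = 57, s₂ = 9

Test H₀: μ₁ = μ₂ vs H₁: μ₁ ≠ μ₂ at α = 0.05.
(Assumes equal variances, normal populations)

Answer: t = -1.9526, fail to reject H₀

Derivation:
Pooled variance: s²_p = [20×9² + 29×9²]/(49) = 81.0000
s_p = 9.0000
SE = s_p×√(1/n₁ + 1/n₂) = 9.0000×√(1/21 + 1/30) = 2.5607
t = (x̄₁ - x̄₂)/SE = (52 - 57)/2.5607 = -1.9526
df = 49, t-critical = ±2.010
Decision: fail to reject H₀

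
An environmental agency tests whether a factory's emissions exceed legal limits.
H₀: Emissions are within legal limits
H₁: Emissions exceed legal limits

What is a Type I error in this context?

Answer: Citing a compliant factory for excess emissions

Derivation:
Type I error (α): Rejecting H₀ when H₀ is true
Type II error (β): Failing to reject H₀ when H₁ is true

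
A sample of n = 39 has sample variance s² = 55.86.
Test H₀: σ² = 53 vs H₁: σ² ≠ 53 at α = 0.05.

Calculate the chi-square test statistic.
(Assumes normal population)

df = n - 1 = 38
χ² = (n-1)s²/σ₀² = 38×55.86/53 = 40.0506
Critical values: χ²_{0.975,38} = 22.878, χ²_{0.025,38} = 56.896
Rejection region: χ² < 22.878 or χ² > 56.896
Decision: fail to reject H₀

Answer: χ² = 40.0506, fail to reject H₀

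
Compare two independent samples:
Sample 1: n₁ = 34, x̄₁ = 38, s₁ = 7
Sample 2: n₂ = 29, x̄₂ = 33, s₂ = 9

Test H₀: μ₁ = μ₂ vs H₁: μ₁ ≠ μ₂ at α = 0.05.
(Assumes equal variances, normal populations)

Answer: t = 2.4786, reject H₀

Derivation:
Pooled variance: s²_p = [33×7² + 28×9²]/(61) = 63.6885
s_p = 7.9805
SE = s_p×√(1/n₁ + 1/n₂) = 7.9805×√(1/34 + 1/29) = 2.0173
t = (x̄₁ - x̄₂)/SE = (38 - 33)/2.0173 = 2.4786
df = 61, t-critical = ±2.000
Decision: reject H₀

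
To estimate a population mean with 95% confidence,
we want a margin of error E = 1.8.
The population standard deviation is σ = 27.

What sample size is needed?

Answer: n = 865

Derivation:
z_0.025 = 1.960
n = (z×σ/E)² = (1.960×27/1.8)²
n = 864.3600
Round up: n = 865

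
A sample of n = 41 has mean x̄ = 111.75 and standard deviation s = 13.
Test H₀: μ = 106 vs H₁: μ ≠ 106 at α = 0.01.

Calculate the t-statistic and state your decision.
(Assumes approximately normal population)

df = n - 1 = 40
SE = s/√n = 13/√41 = 2.0303
t = (x̄ - μ₀)/SE = (111.75 - 106)/2.0303 = 2.8321
Critical value: t_{0.005,40} = ±2.704
p-value ≈ 0.0072
Decision: reject H₀

Answer: t = 2.8321, reject H₀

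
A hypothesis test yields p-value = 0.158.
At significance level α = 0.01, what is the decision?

Compare p-value to α:
0.158 ≥ 0.01
Decision: fail to reject H₀

Answer: fail to reject H₀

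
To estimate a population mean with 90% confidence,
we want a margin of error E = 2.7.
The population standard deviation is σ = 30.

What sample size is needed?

z_0.05 = 1.645
n = (z×σ/E)² = (1.645×30/2.7)²
n = 334.0772
Round up: n = 335

Answer: n = 335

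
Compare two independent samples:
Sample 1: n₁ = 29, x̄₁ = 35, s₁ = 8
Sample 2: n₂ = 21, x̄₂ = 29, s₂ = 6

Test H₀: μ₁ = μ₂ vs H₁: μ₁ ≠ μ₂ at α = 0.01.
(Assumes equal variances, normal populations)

Pooled variance: s²_p = [28×8² + 20×6²]/(48) = 52.3333
s_p = 7.2342
SE = s_p×√(1/n₁ + 1/n₂) = 7.2342×√(1/29 + 1/21) = 2.0728
t = (x̄₁ - x̄₂)/SE = (35 - 29)/2.0728 = 2.8946
df = 48, t-critical = ±2.682
Decision: reject H₀

Answer: t = 2.8946, reject H₀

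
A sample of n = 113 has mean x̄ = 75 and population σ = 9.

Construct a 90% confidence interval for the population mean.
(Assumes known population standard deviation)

Confidence level: 90%, α = 0.1
z_0.05 = 1.645
SE = σ/√n = 9/√113 = 0.8466
Margin of error = 1.645 × 0.8466 = 1.3927
CI: x̄ ± margin = 75 ± 1.3927
CI: (73.6073, 76.3927)

Answer: (73.6073, 76.3927)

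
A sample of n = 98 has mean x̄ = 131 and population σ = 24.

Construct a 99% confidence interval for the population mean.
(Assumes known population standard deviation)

Answer: (124.7547, 137.2453)

Derivation:
Confidence level: 99%, α = 0.01
z_0.005 = 2.576
SE = σ/√n = 24/√98 = 2.4244
Margin of error = 2.576 × 2.4244 = 6.2453
CI: x̄ ± margin = 131 ± 6.2453
CI: (124.7547, 137.2453)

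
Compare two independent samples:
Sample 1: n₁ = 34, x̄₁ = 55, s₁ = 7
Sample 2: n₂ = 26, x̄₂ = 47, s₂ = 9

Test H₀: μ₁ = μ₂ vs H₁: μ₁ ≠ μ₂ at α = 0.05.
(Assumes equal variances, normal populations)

Pooled variance: s²_p = [33×7² + 25×9²]/(58) = 62.7931
s_p = 7.9242
SE = s_p×√(1/n₁ + 1/n₂) = 7.9242×√(1/34 + 1/26) = 2.0645
t = (x̄₁ - x̄₂)/SE = (55 - 47)/2.0645 = 3.8750
df = 58, t-critical = ±2.002
Decision: reject H₀

Answer: t = 3.8750, reject H₀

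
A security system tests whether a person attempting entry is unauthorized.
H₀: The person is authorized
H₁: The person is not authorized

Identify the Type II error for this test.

A Type I error (probability α) occurs when we reject a true H₀.
A Type II error (probability β) occurs when we fail to reject a false H₀.

Answer: Granting entry to an unauthorized person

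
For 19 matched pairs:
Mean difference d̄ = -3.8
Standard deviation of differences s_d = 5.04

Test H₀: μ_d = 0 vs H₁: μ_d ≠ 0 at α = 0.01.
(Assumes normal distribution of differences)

df = n - 1 = 18
SE = s_d/√n = 5.04/√19 = 1.1563
t = d̄/SE = -3.8/1.1563 = -3.2863
Critical value: t_{0.005,18} = ±2.878
p-value ≈ 0.0041
Decision: reject H₀

Answer: t = -3.2863, reject H₀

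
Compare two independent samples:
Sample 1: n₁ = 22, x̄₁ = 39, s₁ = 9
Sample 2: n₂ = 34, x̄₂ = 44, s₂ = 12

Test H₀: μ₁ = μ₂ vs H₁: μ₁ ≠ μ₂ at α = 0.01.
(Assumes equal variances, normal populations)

Answer: t = -1.6716, fail to reject H₀

Derivation:
Pooled variance: s²_p = [21×9² + 33×12²]/(54) = 119.5000
s_p = 10.9316
SE = s_p×√(1/n₁ + 1/n₂) = 10.9316×√(1/22 + 1/34) = 2.9911
t = (x̄₁ - x̄₂)/SE = (39 - 44)/2.9911 = -1.6716
df = 54, t-critical = ±2.670
Decision: fail to reject H₀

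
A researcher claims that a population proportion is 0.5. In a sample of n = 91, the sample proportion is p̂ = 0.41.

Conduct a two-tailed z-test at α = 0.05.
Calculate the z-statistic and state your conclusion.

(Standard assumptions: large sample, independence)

H₀: p = 0.5, H₁: p ≠ 0.5
Standard error: SE = √(p₀(1-p₀)/n) = √(0.5×0.5/91) = 0.052414
z-statistic: z = (p̂ - p₀)/SE = (0.41 - 0.5)/0.052414 = -1.7171
Critical value: z_0.025 = ±1.960
p-value = 0.0860
Decision: fail to reject H₀ at α = 0.05

Answer: z = -1.7171, fail to reject H₀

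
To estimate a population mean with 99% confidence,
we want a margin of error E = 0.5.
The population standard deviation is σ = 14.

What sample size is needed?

Answer: n = 5203

Derivation:
z_0.005 = 2.576
n = (z×σ/E)² = (2.576×14/0.5)²
n = 5202.4484
Round up: n = 5203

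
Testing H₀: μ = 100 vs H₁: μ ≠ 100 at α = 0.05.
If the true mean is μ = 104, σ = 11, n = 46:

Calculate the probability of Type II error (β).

SE = σ/√n = 11/√46 = 1.6219
Critical values: μ₀ ± z_0.025×SE = 100 ± 1.960×1.6219
Acceptance region: (96.8211, 103.1789)
Under H₁ (μ = 104): z_high = (103.1789 - 104)/1.6219 = -0.5063, z_low = (96.8211 - 104)/1.6219 = -4.4262
β = P(not reject | H₁) = Φ(-0.5063) - Φ(-4.4262) ≈ 0.3063

Answer: β ≈ 0.3063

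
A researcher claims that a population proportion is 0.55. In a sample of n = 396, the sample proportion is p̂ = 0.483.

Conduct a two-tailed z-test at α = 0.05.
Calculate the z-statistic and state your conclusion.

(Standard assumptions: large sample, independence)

Answer: z = -2.6800, reject H₀

Derivation:
H₀: p = 0.55, H₁: p ≠ 0.55
Standard error: SE = √(p₀(1-p₀)/n) = √(0.55×0.45/396) = 0.025000
z-statistic: z = (p̂ - p₀)/SE = (0.483 - 0.55)/0.025000 = -2.6800
Critical value: z_0.025 = ±1.960
p-value = 0.0074
Decision: reject H₀ at α = 0.05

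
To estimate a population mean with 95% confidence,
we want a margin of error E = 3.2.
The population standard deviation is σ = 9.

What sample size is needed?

z_0.025 = 1.960
n = (z×σ/E)² = (1.960×9/3.2)²
n = 30.3877
Round up: n = 31

Answer: n = 31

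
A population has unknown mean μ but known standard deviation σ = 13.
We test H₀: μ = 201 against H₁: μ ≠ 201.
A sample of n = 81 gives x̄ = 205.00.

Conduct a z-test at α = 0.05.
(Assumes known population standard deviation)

Answer: z = 2.7693, reject H₀

Derivation:
Standard error: SE = σ/√n = 13/√81 = 1.4444
z-statistic: z = (x̄ - μ₀)/SE = (205.00 - 201)/1.4444 = 2.7693
Critical value: ±1.960
p-value = 0.0056
Decision: reject H₀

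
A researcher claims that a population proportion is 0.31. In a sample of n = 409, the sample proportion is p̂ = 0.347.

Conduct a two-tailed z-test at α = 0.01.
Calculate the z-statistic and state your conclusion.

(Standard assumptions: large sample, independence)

H₀: p = 0.31, H₁: p ≠ 0.31
Standard error: SE = √(p₀(1-p₀)/n) = √(0.31×0.69/409) = 0.022869
z-statistic: z = (p̂ - p₀)/SE = (0.347 - 0.31)/0.022869 = 1.6179
Critical value: z_0.005 = ±2.576
p-value = 0.1057
Decision: fail to reject H₀ at α = 0.01

Answer: z = 1.6179, fail to reject H₀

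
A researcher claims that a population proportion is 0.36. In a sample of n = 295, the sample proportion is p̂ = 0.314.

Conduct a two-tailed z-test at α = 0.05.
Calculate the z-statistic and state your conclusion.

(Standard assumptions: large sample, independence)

Answer: z = -1.6460, fail to reject H₀

Derivation:
H₀: p = 0.36, H₁: p ≠ 0.36
Standard error: SE = √(p₀(1-p₀)/n) = √(0.36×0.64/295) = 0.027947
z-statistic: z = (p̂ - p₀)/SE = (0.314 - 0.36)/0.027947 = -1.6460
Critical value: z_0.025 = ±1.960
p-value = 0.0998
Decision: fail to reject H₀ at α = 0.05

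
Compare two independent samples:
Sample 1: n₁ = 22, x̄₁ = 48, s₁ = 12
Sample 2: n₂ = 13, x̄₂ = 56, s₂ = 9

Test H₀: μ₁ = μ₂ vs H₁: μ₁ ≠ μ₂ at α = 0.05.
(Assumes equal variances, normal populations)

Answer: t = -2.0782, reject H₀

Derivation:
Pooled variance: s²_p = [21×12² + 12×9²]/(33) = 121.0909
s_p = 11.0041
SE = s_p×√(1/n₁ + 1/n₂) = 11.0041×√(1/22 + 1/13) = 3.8495
t = (x̄₁ - x̄₂)/SE = (48 - 56)/3.8495 = -2.0782
df = 33, t-critical = ±2.035
Decision: reject H₀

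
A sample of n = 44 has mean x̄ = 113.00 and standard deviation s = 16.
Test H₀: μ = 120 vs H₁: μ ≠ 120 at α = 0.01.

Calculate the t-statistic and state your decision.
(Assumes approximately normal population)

Answer: t = -2.9020, reject H₀

Derivation:
df = n - 1 = 43
SE = s/√n = 16/√44 = 2.4121
t = (x̄ - μ₀)/SE = (113.00 - 120)/2.4121 = -2.9020
Critical value: t_{0.005,43} = ±2.695
p-value ≈ 0.0058
Decision: reject H₀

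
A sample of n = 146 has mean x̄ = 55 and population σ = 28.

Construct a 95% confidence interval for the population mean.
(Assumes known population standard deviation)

Answer: (50.4581, 59.5419)

Derivation:
Confidence level: 95%, α = 0.05
z_0.025 = 1.960
SE = σ/√n = 28/√146 = 2.3173
Margin of error = 1.960 × 2.3173 = 4.5419
CI: x̄ ± margin = 55 ± 4.5419
CI: (50.4581, 59.5419)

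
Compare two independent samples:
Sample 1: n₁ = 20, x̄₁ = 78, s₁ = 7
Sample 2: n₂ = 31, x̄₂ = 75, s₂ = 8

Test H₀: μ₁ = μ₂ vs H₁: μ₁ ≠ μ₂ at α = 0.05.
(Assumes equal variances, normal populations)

Answer: t = 1.3713, fail to reject H₀

Derivation:
Pooled variance: s²_p = [19×7² + 30×8²]/(49) = 58.1837
s_p = 7.6278
SE = s_p×√(1/n₁ + 1/n₂) = 7.6278×√(1/20 + 1/31) = 2.1877
t = (x̄₁ - x̄₂)/SE = (78 - 75)/2.1877 = 1.3713
df = 49, t-critical = ±2.010
Decision: fail to reject H₀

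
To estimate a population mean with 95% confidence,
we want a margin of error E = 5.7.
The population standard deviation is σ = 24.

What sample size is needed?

z_0.025 = 1.960
n = (z×σ/E)² = (1.960×24/5.7)²
n = 68.1059
Round up: n = 69

Answer: n = 69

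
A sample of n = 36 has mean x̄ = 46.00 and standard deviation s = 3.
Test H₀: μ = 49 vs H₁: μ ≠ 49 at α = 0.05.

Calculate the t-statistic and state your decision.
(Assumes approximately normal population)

df = n - 1 = 35
SE = s/√n = 3/√36 = 0.5000
t = (x̄ - μ₀)/SE = (46.00 - 49)/0.5000 = -6.0000
Critical value: t_{0.025,35} = ±2.030
p-value < 0.0001
Decision: reject H₀

Answer: t = -6.0000, reject H₀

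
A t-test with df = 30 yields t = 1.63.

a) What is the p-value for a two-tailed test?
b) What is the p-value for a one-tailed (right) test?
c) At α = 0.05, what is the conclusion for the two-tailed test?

Using t-distribution with df = 30:
a) Two-tailed: p = 2×P(T > 1.63) = 0.1136
b) One-tailed: p = P(T > 1.63) = 0.0568
c) 0.1136 ≥ 0.05, fail to reject H₀

Answer: a) 0.1136, b) 0.0568, c) fail to reject H₀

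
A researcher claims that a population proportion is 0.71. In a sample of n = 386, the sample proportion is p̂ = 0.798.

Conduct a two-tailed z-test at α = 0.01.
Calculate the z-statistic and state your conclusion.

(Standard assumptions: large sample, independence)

Answer: z = 3.8102, reject H₀

Derivation:
H₀: p = 0.71, H₁: p ≠ 0.71
Standard error: SE = √(p₀(1-p₀)/n) = √(0.71×0.29/386) = 0.023096
z-statistic: z = (p̂ - p₀)/SE = (0.798 - 0.71)/0.023096 = 3.8102
Critical value: z_0.005 = ±2.576
p-value = 0.0001
Decision: reject H₀ at α = 0.01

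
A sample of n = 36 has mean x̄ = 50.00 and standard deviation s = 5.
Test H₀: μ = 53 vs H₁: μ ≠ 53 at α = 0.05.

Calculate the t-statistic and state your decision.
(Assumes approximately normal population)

df = n - 1 = 35
SE = s/√n = 5/√36 = 0.8333
t = (x̄ - μ₀)/SE = (50.00 - 53)/0.8333 = -3.6001
Critical value: t_{0.025,35} = ±2.030
p-value ≈ 0.0010
Decision: reject H₀

Answer: t = -3.6001, reject H₀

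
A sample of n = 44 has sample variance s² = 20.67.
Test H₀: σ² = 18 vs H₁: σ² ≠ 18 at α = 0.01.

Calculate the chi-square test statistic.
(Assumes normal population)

Answer: χ² = 49.3783, fail to reject H₀

Derivation:
df = n - 1 = 43
χ² = (n-1)s²/σ₀² = 43×20.67/18 = 49.3783
Critical values: χ²_{0.995,43} = 22.859, χ²_{0.005,43} = 70.616
Rejection region: χ² < 22.859 or χ² > 70.616
Decision: fail to reject H₀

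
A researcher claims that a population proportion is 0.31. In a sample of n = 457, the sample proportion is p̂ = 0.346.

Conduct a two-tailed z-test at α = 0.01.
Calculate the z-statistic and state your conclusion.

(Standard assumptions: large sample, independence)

H₀: p = 0.31, H₁: p ≠ 0.31
Standard error: SE = √(p₀(1-p₀)/n) = √(0.31×0.69/457) = 0.021635
z-statistic: z = (p̂ - p₀)/SE = (0.346 - 0.31)/0.021635 = 1.6640
Critical value: z_0.005 = ±2.576
p-value = 0.0961
Decision: fail to reject H₀ at α = 0.01

Answer: z = 1.6640, fail to reject H₀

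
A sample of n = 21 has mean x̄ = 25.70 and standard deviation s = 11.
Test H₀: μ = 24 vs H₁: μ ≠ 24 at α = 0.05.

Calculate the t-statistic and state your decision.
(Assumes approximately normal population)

Answer: t = 0.7082, fail to reject H₀

Derivation:
df = n - 1 = 20
SE = s/√n = 11/√21 = 2.4004
t = (x̄ - μ₀)/SE = (25.70 - 24)/2.4004 = 0.7082
Critical value: t_{0.025,20} = ±2.086
p-value ≈ 0.4870
Decision: fail to reject H₀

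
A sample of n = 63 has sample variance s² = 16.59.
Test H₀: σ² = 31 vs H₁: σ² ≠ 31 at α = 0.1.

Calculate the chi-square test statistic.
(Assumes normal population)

Answer: χ² = 33.1800, reject H₀

Derivation:
df = n - 1 = 62
χ² = (n-1)s²/σ₀² = 62×16.59/31 = 33.1800
Critical values: χ²_{0.95,62} = 44.889, χ²_{0.05,62} = 81.381
Rejection region: χ² < 44.889 or χ² > 81.381
Decision: reject H₀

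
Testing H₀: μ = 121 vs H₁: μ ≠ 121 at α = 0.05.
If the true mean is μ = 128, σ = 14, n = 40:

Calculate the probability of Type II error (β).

Answer: β ≈ 0.1146

Derivation:
SE = σ/√n = 14/√40 = 2.2136
Critical values: μ₀ ± z_0.025×SE = 121 ± 1.960×2.2136
Acceptance region: (116.6613, 125.3387)
Under H₁ (μ = 128): z_high = (125.3387 - 128)/2.2136 = -1.2022, z_low = (116.6613 - 128)/2.2136 = -5.1223
β = P(not reject | H₁) = Φ(-1.2022) - Φ(-5.1223) ≈ 0.1146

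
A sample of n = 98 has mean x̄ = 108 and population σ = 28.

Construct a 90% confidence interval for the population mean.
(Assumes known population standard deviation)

Confidence level: 90%, α = 0.1
z_0.05 = 1.645
SE = σ/√n = 28/√98 = 2.8284
Margin of error = 1.645 × 2.8284 = 4.6527
CI: x̄ ± margin = 108 ± 4.6527
CI: (103.3473, 112.6527)

Answer: (103.3473, 112.6527)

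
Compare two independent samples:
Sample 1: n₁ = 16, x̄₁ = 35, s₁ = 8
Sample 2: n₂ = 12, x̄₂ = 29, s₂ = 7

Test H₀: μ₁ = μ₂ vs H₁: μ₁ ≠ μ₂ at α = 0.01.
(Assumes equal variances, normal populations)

Pooled variance: s²_p = [15×8² + 11×7²]/(26) = 57.6538
s_p = 7.5930
SE = s_p×√(1/n₁ + 1/n₂) = 7.5930×√(1/16 + 1/12) = 2.8996
t = (x̄₁ - x̄₂)/SE = (35 - 29)/2.8996 = 2.0693
df = 26, t-critical = ±2.779
Decision: fail to reject H₀

Answer: t = 2.0693, fail to reject H₀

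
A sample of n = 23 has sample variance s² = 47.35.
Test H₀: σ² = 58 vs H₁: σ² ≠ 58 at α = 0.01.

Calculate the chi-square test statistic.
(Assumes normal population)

Answer: χ² = 17.9603, fail to reject H₀

Derivation:
df = n - 1 = 22
χ² = (n-1)s²/σ₀² = 22×47.35/58 = 17.9603
Critical values: χ²_{0.995,22} = 8.643, χ²_{0.005,22} = 42.796
Rejection region: χ² < 8.643 or χ² > 42.796
Decision: fail to reject H₀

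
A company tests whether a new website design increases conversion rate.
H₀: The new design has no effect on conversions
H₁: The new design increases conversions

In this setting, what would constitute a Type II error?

Answer: Keeping the old design when the new one would have increased conversions

Derivation:
A Type I error (probability α) occurs when we reject a true H₀.
A Type II error (probability β) occurs when we fail to reject a false H₀.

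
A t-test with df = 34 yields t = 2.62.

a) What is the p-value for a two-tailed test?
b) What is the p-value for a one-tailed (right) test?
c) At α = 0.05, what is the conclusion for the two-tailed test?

Answer: a) 0.0130, b) 0.0065, c) reject H₀

Derivation:
Using t-distribution with df = 34:
a) Two-tailed: p = 2×P(T > 2.62) = 0.0130
b) One-tailed: p = P(T > 2.62) = 0.0065
c) 0.0130 < 0.05, reject H₀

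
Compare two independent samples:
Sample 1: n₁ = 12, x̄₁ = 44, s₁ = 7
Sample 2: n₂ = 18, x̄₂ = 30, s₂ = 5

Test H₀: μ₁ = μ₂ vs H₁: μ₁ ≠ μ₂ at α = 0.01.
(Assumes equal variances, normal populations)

Answer: t = 6.4023, reject H₀

Derivation:
Pooled variance: s²_p = [11×7² + 17×5²]/(28) = 34.4286
s_p = 5.8676
SE = s_p×√(1/n₁ + 1/n₂) = 5.8676×√(1/12 + 1/18) = 2.1867
t = (x̄₁ - x̄₂)/SE = (44 - 30)/2.1867 = 6.4023
df = 28, t-critical = ±2.763
Decision: reject H₀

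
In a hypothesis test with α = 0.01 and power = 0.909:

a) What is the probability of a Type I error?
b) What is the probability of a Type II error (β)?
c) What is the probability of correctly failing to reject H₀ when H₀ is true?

a) Type I error probability = α = 0.01
b) Power = P(reject H₀ | H₁ true) = 1 - β = 0.909, so Type II error probability = β = 1 - Power = 0.091
c) P(fail to reject H₀ | H₀ true) = 1 - α = 0.99

Answer: a) 0.01, b) 0.091, c) 0.99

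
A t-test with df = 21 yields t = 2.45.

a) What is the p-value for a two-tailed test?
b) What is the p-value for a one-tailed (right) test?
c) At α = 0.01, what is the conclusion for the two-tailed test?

Answer: a) 0.0231, b) 0.0116, c) fail to reject H₀

Derivation:
Using t-distribution with df = 21:
a) Two-tailed: p = 2×P(T > 2.45) = 0.0231
b) One-tailed: p = P(T > 2.45) = 0.0116
c) 0.0231 ≥ 0.01, fail to reject H₀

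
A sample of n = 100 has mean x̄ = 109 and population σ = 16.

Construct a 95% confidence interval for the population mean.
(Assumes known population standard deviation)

Confidence level: 95%, α = 0.05
z_0.025 = 1.960
SE = σ/√n = 16/√100 = 1.6000
Margin of error = 1.960 × 1.6000 = 3.1360
CI: x̄ ± margin = 109 ± 3.1360
CI: (105.8640, 112.1360)

Answer: (105.8640, 112.1360)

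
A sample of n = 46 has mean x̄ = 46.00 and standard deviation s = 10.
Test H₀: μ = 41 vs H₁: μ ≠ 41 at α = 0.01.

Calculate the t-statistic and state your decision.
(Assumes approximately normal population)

Answer: t = 3.3912, reject H₀

Derivation:
df = n - 1 = 45
SE = s/√n = 10/√46 = 1.4744
t = (x̄ - μ₀)/SE = (46.00 - 41)/1.4744 = 3.3912
Critical value: t_{0.005,45} = ±2.690
p-value ≈ 0.0015
Decision: reject H₀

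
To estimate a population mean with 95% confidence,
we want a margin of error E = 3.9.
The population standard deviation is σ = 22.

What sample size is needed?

z_0.025 = 1.960
n = (z×σ/E)² = (1.960×22/3.9)²
n = 122.2442
Round up: n = 123

Answer: n = 123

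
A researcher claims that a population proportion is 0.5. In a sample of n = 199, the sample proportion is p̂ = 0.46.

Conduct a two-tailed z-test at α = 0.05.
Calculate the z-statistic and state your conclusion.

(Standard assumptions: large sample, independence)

H₀: p = 0.5, H₁: p ≠ 0.5
Standard error: SE = √(p₀(1-p₀)/n) = √(0.5×0.5/199) = 0.035444
z-statistic: z = (p̂ - p₀)/SE = (0.46 - 0.5)/0.035444 = -1.1285
Critical value: z_0.025 = ±1.960
p-value = 0.2591
Decision: fail to reject H₀ at α = 0.05

Answer: z = -1.1285, fail to reject H₀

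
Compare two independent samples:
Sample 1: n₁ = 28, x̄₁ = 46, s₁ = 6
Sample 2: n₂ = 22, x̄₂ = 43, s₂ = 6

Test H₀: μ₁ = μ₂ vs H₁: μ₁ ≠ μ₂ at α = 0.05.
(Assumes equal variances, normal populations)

Pooled variance: s²_p = [27×6² + 21×6²]/(48) = 36.0000
s_p = 6.0000
SE = s_p×√(1/n₁ + 1/n₂) = 6.0000×√(1/28 + 1/22) = 1.7094
t = (x̄₁ - x̄₂)/SE = (46 - 43)/1.7094 = 1.7550
df = 48, t-critical = ±2.011
Decision: fail to reject H₀

Answer: t = 1.7550, fail to reject H₀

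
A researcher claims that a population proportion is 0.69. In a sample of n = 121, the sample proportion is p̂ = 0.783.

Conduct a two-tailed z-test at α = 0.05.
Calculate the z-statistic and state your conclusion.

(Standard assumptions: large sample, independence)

Answer: z = 2.2119, reject H₀

Derivation:
H₀: p = 0.69, H₁: p ≠ 0.69
Standard error: SE = √(p₀(1-p₀)/n) = √(0.69×0.31/121) = 0.042045
z-statistic: z = (p̂ - p₀)/SE = (0.783 - 0.69)/0.042045 = 2.2119
Critical value: z_0.025 = ±1.960
p-value = 0.0270
Decision: reject H₀ at α = 0.05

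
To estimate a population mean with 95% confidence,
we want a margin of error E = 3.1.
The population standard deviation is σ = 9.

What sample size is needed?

z_0.025 = 1.960
n = (z×σ/E)² = (1.960×9/3.1)²
n = 32.3798
Round up: n = 33

Answer: n = 33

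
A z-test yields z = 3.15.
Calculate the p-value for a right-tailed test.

Answer: p-value ≈ 0.0008

Derivation:
For z = 3.15:
p = P(Z > 3.15) = 1 - Φ(3.15) = 0.0008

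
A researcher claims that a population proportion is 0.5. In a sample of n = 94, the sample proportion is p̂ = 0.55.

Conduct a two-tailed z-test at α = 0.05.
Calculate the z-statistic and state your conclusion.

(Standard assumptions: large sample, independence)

Answer: z = 0.9695, fail to reject H₀

Derivation:
H₀: p = 0.5, H₁: p ≠ 0.5
Standard error: SE = √(p₀(1-p₀)/n) = √(0.5×0.5/94) = 0.051571
z-statistic: z = (p̂ - p₀)/SE = (0.55 - 0.5)/0.051571 = 0.9695
Critical value: z_0.025 = ±1.960
p-value = 0.3323
Decision: fail to reject H₀ at α = 0.05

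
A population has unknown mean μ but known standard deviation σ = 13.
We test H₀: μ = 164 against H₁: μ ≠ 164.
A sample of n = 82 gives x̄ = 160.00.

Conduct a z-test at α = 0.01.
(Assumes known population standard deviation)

Answer: z = -2.7863, reject H₀

Derivation:
Standard error: SE = σ/√n = 13/√82 = 1.4356
z-statistic: z = (x̄ - μ₀)/SE = (160.00 - 164)/1.4356 = -2.7863
Critical value: ±2.576
p-value = 0.0053
Decision: reject H₀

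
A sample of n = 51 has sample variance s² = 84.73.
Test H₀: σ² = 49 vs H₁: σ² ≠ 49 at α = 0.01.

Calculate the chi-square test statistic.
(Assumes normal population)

df = n - 1 = 50
χ² = (n-1)s²/σ₀² = 50×84.73/49 = 86.4592
Critical values: χ²_{0.995,50} = 27.991, χ²_{0.005,50} = 79.490
Rejection region: χ² < 27.991 or χ² > 79.490
Decision: reject H₀

Answer: χ² = 86.4592, reject H₀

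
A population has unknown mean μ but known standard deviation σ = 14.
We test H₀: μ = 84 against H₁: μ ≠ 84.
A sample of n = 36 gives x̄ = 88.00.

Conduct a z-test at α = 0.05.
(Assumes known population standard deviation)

Answer: z = 1.7143, fail to reject H₀

Derivation:
Standard error: SE = σ/√n = 14/√36 = 2.3333
z-statistic: z = (x̄ - μ₀)/SE = (88.00 - 84)/2.3333 = 1.7143
Critical value: ±1.960
p-value = 0.0865
Decision: fail to reject H₀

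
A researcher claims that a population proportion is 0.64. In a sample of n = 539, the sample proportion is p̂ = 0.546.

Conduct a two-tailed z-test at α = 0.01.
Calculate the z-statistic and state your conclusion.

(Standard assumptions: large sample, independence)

Answer: z = -4.5466, reject H₀

Derivation:
H₀: p = 0.64, H₁: p ≠ 0.64
Standard error: SE = √(p₀(1-p₀)/n) = √(0.64×0.36/539) = 0.020675
z-statistic: z = (p̂ - p₀)/SE = (0.546 - 0.64)/0.020675 = -4.5466
Critical value: z_0.005 = ±2.576
p-value < 0.0001
Decision: reject H₀ at α = 0.01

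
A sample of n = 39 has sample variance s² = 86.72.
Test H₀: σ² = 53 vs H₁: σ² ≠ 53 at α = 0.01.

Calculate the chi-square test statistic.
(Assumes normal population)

df = n - 1 = 38
χ² = (n-1)s²/σ₀² = 38×86.72/53 = 62.1766
Critical values: χ²_{0.995,38} = 19.289, χ²_{0.005,38} = 64.181
Rejection region: χ² < 19.289 or χ² > 64.181
Decision: fail to reject H₀

Answer: χ² = 62.1766, fail to reject H₀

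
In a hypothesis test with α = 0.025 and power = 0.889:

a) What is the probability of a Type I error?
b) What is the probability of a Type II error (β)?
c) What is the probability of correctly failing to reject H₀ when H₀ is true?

Answer: a) 0.025, b) 0.111, c) 0.975

Derivation:
a) Type I error probability = α = 0.025
b) Power = P(reject H₀ | H₁ true) = 1 - β = 0.889, so Type II error probability = β = 1 - Power = 0.111
c) P(fail to reject H₀ | H₀ true) = 1 - α = 0.975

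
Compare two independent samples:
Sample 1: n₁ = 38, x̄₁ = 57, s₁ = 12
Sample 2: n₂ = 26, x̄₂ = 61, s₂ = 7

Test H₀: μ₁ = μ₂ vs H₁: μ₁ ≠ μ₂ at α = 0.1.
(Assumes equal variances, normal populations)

Answer: t = -1.5287, fail to reject H₀

Derivation:
Pooled variance: s²_p = [37×12² + 25×7²]/(62) = 105.6935
s_p = 10.2807
SE = s_p×√(1/n₁ + 1/n₂) = 10.2807×√(1/38 + 1/26) = 2.6166
t = (x̄₁ - x̄₂)/SE = (57 - 61)/2.6166 = -1.5287
df = 62, t-critical = ±1.670
Decision: fail to reject H₀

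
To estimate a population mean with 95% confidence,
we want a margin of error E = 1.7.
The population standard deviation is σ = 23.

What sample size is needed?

z_0.025 = 1.960
n = (z×σ/E)² = (1.960×23/1.7)²
n = 703.1856
Round up: n = 704

Answer: n = 704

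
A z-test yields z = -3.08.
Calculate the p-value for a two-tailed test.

For z = -3.08:
p = 2×P(Z > |-3.08|) = 2×(1 - Φ(3.08)) = 0.0021

Answer: p-value ≈ 0.0021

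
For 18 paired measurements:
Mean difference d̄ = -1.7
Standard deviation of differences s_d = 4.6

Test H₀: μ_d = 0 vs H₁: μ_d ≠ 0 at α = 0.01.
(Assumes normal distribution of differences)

Answer: t = -1.5680, fail to reject H₀

Derivation:
df = n - 1 = 17
SE = s_d/√n = 4.6/√18 = 1.0842
t = d̄/SE = -1.7/1.0842 = -1.5680
Critical value: t_{0.005,17} = ±2.898
p-value ≈ 0.1353
Decision: fail to reject H₀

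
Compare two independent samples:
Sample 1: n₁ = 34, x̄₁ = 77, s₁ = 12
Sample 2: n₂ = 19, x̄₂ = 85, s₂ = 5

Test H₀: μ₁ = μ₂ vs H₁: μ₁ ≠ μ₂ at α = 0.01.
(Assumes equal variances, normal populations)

Answer: t = -2.7655, reject H₀

Derivation:
Pooled variance: s²_p = [33×12² + 18×5²]/(51) = 102.0000
s_p = 10.0995
SE = s_p×√(1/n₁ + 1/n₂) = 10.0995×√(1/34 + 1/19) = 2.8928
t = (x̄₁ - x̄₂)/SE = (77 - 85)/2.8928 = -2.7655
df = 51, t-critical = ±2.676
Decision: reject H₀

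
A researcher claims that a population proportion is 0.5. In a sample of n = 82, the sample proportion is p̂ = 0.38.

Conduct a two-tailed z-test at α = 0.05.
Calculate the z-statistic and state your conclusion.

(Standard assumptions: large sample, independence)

Answer: z = -2.1733, reject H₀

Derivation:
H₀: p = 0.5, H₁: p ≠ 0.5
Standard error: SE = √(p₀(1-p₀)/n) = √(0.5×0.5/82) = 0.055216
z-statistic: z = (p̂ - p₀)/SE = (0.38 - 0.5)/0.055216 = -2.1733
Critical value: z_0.025 = ±1.960
p-value = 0.0298
Decision: reject H₀ at α = 0.05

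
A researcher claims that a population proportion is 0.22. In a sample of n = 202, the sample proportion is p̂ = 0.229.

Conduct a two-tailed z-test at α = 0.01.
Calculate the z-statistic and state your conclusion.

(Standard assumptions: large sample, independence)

Answer: z = 0.3088, fail to reject H₀

Derivation:
H₀: p = 0.22, H₁: p ≠ 0.22
Standard error: SE = √(p₀(1-p₀)/n) = √(0.22×0.78/202) = 0.029146
z-statistic: z = (p̂ - p₀)/SE = (0.229 - 0.22)/0.029146 = 0.3088
Critical value: z_0.005 = ±2.576
p-value = 0.7575
Decision: fail to reject H₀ at α = 0.01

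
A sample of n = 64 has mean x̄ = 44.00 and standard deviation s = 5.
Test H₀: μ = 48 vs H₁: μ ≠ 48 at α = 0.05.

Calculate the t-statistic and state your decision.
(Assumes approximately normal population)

df = n - 1 = 63
SE = s/√n = 5/√64 = 0.6250
t = (x̄ - μ₀)/SE = (44.00 - 48)/0.6250 = -6.4000
Critical value: t_{0.025,63} = ±1.998
p-value < 0.0001
Decision: reject H₀

Answer: t = -6.4000, reject H₀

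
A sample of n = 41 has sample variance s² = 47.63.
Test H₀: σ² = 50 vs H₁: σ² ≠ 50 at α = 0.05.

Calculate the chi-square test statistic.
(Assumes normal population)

Answer: χ² = 38.1040, fail to reject H₀

Derivation:
df = n - 1 = 40
χ² = (n-1)s²/σ₀² = 40×47.63/50 = 38.1040
Critical values: χ²_{0.975,40} = 24.433, χ²_{0.025,40} = 59.342
Rejection region: χ² < 24.433 or χ² > 59.342
Decision: fail to reject H₀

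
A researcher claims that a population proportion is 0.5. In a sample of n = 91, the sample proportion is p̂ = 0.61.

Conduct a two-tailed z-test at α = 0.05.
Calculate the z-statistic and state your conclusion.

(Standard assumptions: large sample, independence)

Answer: z = 2.0987, reject H₀

Derivation:
H₀: p = 0.5, H₁: p ≠ 0.5
Standard error: SE = √(p₀(1-p₀)/n) = √(0.5×0.5/91) = 0.052414
z-statistic: z = (p̂ - p₀)/SE = (0.61 - 0.5)/0.052414 = 2.0987
Critical value: z_0.025 = ±1.960
p-value = 0.0358
Decision: reject H₀ at α = 0.05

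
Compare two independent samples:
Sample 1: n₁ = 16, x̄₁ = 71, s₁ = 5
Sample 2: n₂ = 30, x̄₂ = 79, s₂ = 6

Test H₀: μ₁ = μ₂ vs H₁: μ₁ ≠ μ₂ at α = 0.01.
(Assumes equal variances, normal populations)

Answer: t = -4.5506, reject H₀

Derivation:
Pooled variance: s²_p = [15×5² + 29×6²]/(44) = 32.2500
s_p = 5.6789
SE = s_p×√(1/n₁ + 1/n₂) = 5.6789×√(1/16 + 1/30) = 1.7580
t = (x̄₁ - x̄₂)/SE = (71 - 79)/1.7580 = -4.5506
df = 44, t-critical = ±2.692
Decision: reject H₀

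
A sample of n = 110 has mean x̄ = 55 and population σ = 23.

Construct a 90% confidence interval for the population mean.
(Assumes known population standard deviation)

Confidence level: 90%, α = 0.1
z_0.05 = 1.645
SE = σ/√n = 23/√110 = 2.1930
Margin of error = 1.645 × 2.1930 = 3.6075
CI: x̄ ± margin = 55 ± 3.6075
CI: (51.3925, 58.6075)

Answer: (51.3925, 58.6075)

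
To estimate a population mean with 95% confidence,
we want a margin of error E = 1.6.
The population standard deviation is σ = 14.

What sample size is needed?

z_0.025 = 1.960
n = (z×σ/E)² = (1.960×14/1.6)²
n = 294.1225
Round up: n = 295

Answer: n = 295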